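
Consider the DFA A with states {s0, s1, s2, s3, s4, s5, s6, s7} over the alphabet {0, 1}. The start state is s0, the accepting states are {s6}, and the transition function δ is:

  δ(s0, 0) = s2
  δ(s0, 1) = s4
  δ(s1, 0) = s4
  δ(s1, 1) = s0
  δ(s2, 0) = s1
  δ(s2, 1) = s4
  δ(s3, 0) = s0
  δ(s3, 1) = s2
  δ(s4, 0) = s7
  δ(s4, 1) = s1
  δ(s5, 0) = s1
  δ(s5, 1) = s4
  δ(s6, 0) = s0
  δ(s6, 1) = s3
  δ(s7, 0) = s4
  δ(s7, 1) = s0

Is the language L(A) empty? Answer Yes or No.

The states reachable from the start state are {s0, s1, s2, s4, s7}.
None of the accepting states {s6} is reachable, so no string is accepted and L(A) = ∅.

Yes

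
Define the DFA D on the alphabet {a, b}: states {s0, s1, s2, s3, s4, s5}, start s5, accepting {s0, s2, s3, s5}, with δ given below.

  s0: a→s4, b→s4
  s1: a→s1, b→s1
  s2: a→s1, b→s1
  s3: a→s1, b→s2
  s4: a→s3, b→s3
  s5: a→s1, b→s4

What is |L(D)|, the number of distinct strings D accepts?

The useful subgraph on states {s2, s3, s4, s5} is acyclic, so L(D) is finite; the longest accepting path visits 4 useful states, giving maximum string length 3.
Counting accepting paths from s5 by length: 1 of length 0, 2 of length 2, 2 of length 3. Total 5.

5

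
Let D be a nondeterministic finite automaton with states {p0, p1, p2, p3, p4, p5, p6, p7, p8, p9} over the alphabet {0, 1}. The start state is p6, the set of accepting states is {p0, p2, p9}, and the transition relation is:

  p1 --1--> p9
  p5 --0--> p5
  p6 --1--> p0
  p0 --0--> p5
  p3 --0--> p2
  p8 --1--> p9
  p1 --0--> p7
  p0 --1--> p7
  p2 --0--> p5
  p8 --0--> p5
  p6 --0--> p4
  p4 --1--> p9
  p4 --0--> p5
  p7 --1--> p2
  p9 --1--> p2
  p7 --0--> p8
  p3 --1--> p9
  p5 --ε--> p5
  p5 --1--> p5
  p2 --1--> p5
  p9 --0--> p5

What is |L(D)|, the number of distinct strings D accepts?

6

The useful subgraph on states {p0, p2, p4, p6, p7, p8, p9} is acyclic, so L(D) is finite; the longest accepting path visits 6 useful states, giving maximum string length 5.
Counting accepting paths from p6 by length: 1 of length 1, 1 of length 2, 2 of length 3, 1 of length 4, 1 of length 5. Total 6.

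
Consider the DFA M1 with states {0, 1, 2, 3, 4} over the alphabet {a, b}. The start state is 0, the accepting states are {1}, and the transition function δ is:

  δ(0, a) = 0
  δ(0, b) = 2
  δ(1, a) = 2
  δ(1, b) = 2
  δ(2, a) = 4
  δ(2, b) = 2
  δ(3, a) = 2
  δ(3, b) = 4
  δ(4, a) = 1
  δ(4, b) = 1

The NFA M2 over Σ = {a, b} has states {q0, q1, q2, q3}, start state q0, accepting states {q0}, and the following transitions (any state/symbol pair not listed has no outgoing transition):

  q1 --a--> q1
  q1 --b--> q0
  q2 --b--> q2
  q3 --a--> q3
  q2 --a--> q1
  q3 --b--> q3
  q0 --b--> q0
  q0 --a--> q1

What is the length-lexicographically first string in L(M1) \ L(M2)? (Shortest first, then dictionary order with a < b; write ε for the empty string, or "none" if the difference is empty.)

baa

The string baa is accepted by M1 but not by M2.
No shorter string lies in the difference, and baa is the lexicographically first length-3 string in L(M1) \ L(M2).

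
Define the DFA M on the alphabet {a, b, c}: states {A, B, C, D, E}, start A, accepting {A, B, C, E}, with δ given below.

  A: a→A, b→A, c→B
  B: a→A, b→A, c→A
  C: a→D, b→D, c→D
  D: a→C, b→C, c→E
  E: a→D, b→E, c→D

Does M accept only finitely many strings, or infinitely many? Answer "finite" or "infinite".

State A is reachable from the start and can reach an accepting state, and it lies on the cycle A → A.
Traversing that cycle any number of times yields accepted strings of unbounded length, so the language is infinite.

infinite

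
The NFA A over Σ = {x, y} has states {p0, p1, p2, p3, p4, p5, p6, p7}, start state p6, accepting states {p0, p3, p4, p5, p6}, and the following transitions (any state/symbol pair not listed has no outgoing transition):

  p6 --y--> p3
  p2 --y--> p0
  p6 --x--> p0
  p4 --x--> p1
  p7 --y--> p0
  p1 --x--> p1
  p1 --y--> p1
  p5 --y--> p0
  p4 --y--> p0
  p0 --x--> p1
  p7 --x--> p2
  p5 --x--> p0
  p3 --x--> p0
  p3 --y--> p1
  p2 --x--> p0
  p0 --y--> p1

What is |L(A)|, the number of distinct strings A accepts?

The useful subgraph on states {p0, p3, p6} is acyclic, so L(A) is finite; the longest accepting path visits 3 useful states, giving maximum string length 2.
Counting accepting paths from p6 by length: 1 of length 0, 2 of length 1, 1 of length 2. Total 4.

4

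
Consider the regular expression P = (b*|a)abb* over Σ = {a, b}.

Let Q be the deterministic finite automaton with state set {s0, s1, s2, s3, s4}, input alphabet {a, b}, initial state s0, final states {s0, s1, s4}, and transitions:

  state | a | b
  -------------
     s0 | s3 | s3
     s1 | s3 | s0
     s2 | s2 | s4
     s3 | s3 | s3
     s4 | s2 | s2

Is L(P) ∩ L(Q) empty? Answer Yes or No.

Converting the expression P to a DFA (subset construction, then merging equivalent states) gives the minimal DFA with states {p0, p1, p2, p3, p4, p5}, start state p0, accepting states {p4} and transitions p0: a→p1, b→p2; p1: a→p3, b→p4; p2: a→p3, b→p2; p3: a→p5, b→p4; p4: a→p5, b→p4; p5: a→p5, b→p5.
Exploring the product automaton P × Q from the start pair (p0, s0), following both machines on each input symbol, reaches 6 state pairs: (p0, s0), (p1, s3), (p2, s3), (p3, s3), (p4, s3), (p5, s3).
P accepts in {p4} and Q accepts in {s0, s1, s4}; no reachable pair has both components accepting, so no string drives both machines to acceptance simultaneously and L(P) ∩ L(Q) = ∅.
So no string is accepted by both, and the intersection is empty.

Yes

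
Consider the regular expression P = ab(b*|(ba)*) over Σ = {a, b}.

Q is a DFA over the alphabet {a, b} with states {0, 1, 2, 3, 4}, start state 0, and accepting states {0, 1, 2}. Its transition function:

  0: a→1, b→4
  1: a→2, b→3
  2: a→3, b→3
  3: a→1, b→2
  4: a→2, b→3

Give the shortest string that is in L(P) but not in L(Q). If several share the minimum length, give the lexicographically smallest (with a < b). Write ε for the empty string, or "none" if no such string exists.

The string ab is accepted by P but not by Q.
No shorter string lies in the difference, and ab is the lexicographically first length-2 string in L(P) \ L(Q).

ab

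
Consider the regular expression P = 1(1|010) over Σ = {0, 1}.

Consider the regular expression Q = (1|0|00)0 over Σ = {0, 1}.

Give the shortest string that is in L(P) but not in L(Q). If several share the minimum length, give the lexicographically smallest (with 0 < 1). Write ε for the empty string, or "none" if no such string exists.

The string 11 is accepted by P but not by Q.
No shorter string lies in the difference, and 11 is the lexicographically first length-2 string in L(P) \ L(Q).

11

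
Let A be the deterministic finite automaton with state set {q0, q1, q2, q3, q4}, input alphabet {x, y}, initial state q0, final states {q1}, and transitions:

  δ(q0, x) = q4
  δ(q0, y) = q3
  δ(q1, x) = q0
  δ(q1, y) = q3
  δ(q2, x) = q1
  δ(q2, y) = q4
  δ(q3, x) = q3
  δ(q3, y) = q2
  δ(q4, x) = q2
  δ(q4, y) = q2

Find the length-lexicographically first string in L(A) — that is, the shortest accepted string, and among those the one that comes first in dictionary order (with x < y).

A breadth-first search from q0 reaches an accepting state first via the path q0 → q4 → q2 → q1 on input xxx.
No string of length < 3 is accepted (BFS exhausts all shorter strings without reaching an accepting state), and xxx is the lexicographically least accepting string of length 3.

xxx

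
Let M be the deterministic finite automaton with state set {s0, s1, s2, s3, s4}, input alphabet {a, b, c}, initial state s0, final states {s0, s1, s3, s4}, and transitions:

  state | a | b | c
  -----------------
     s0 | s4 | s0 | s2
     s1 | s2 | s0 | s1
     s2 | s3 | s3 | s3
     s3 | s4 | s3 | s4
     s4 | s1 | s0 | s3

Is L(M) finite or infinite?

State s0 is reachable from the start and can reach an accepting state, and it lies on the cycle s0 → s0.
Traversing that cycle any number of times yields accepted strings of unbounded length, so the language is infinite.

infinite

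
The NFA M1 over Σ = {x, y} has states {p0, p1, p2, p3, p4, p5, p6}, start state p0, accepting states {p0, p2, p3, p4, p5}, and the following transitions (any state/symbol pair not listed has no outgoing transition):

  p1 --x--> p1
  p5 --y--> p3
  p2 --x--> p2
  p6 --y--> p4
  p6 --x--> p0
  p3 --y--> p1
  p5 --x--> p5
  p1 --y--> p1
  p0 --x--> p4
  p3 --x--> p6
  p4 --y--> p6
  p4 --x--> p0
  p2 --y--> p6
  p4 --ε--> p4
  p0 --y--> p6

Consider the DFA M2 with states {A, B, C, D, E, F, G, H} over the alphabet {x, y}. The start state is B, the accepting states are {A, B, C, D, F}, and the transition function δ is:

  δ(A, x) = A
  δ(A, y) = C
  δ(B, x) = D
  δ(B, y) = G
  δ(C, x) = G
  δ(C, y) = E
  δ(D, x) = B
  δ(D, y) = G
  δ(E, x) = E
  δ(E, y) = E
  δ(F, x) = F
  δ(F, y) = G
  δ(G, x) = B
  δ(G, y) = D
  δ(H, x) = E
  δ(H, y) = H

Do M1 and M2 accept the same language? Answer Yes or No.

Yes

Exploring the product automaton M1 × M2 from the start pair (p0, B), following both machines on each input symbol, reaches 3 state pairs: (p0, B), (p4, D), (p6, G).
M1 accepts in {p0, p2, p3, p4, p5} and M2 accepts in {A, B, C, D, F}. In every reachable pair the two components are either both accepting — (p0, B), (p4, D) — or both non-accepting, so no string is accepted by exactly one of the machines: L(M1) \ L(M2) and L(M2) \ L(M1) are both empty.
Hence every string is accepted by M1 iff it is accepted by M2, and the two languages coincide.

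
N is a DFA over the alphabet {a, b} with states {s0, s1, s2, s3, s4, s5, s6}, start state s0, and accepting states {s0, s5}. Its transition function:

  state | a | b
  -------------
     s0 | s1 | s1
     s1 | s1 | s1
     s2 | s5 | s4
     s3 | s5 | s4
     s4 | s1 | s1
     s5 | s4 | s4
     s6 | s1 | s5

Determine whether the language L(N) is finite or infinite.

finite

The useful states (reachable from s0 and able to reach an accepting state) are {s0}.
Restricted to these states the transition graph has no cycle, so every accepting path has bounded length and L is finite.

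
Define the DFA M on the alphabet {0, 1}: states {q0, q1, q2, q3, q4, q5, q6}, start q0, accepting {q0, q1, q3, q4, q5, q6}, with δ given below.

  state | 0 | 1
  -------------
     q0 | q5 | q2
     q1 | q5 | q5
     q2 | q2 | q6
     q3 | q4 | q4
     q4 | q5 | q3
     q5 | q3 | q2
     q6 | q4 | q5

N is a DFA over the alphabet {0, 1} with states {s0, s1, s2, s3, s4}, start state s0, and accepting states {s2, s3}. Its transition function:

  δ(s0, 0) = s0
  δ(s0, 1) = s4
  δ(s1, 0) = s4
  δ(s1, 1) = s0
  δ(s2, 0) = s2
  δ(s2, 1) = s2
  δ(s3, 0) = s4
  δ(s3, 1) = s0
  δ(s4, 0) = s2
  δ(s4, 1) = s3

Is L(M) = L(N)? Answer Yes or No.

The empty string ε is accepted by M but rejected by N.
So L(M) ≠ L(N).

No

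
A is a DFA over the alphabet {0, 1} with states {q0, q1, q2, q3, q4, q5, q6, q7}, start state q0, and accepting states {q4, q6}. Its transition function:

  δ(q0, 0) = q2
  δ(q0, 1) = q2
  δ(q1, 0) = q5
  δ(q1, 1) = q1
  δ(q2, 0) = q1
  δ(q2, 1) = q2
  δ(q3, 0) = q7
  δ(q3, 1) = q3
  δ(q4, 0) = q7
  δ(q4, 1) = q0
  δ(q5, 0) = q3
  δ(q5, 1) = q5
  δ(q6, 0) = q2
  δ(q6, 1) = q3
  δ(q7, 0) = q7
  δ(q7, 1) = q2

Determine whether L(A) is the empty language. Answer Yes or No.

Yes

The states reachable from the start state are {q0, q1, q2, q3, q5, q7}.
None of the accepting states {q4, q6} is reachable, so no string is accepted and L(A) = ∅.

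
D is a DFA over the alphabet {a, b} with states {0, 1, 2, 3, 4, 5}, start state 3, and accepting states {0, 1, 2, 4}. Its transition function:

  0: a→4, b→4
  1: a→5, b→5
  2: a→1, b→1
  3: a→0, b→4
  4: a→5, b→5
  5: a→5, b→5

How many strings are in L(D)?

The useful subgraph on states {0, 3, 4} is acyclic, so L(D) is finite; the longest accepting path visits 3 useful states, giving maximum string length 2.
Counting accepting paths from 3 by length: 2 of length 1, 2 of length 2. Total 4.

4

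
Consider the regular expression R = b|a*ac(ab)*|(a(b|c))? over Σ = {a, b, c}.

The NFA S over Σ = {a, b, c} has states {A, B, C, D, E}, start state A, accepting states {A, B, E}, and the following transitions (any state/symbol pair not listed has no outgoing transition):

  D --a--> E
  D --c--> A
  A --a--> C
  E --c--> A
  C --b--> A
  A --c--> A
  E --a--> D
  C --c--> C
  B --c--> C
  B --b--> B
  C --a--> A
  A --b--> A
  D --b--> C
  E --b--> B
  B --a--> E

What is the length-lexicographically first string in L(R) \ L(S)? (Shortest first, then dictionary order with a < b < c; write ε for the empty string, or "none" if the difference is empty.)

ac

The string ac is accepted by R but not by S.
No shorter string lies in the difference, and ac is the lexicographically first length-2 string in L(R) \ L(S).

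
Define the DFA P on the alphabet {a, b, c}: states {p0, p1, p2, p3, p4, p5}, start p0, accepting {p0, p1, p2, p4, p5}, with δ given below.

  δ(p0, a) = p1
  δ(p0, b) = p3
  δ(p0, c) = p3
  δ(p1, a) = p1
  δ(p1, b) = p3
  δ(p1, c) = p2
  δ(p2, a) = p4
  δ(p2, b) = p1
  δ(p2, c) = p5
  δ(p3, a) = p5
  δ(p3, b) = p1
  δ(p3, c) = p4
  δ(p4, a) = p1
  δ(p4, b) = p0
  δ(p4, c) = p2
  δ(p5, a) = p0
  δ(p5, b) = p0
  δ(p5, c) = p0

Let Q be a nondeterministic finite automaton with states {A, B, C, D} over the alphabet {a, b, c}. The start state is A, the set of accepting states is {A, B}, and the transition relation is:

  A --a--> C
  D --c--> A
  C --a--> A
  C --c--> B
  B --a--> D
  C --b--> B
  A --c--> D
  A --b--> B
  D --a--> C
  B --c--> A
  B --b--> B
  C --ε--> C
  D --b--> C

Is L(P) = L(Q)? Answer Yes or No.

The string a is accepted by P but rejected by Q.
So L(P) ≠ L(Q).

No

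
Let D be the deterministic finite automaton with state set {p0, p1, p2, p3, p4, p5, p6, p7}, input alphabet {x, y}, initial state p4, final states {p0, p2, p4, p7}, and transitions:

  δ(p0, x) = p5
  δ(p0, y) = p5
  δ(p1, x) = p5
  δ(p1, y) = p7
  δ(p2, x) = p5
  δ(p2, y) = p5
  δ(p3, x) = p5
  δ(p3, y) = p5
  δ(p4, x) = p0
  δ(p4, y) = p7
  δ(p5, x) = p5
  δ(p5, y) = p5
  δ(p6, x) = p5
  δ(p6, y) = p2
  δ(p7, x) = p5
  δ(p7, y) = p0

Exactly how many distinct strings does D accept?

4

The useful subgraph on states {p0, p4, p7} is acyclic, so L(D) is finite; the longest accepting path visits 3 useful states, giving maximum string length 2.
Counting accepting paths from p4 by length: 1 of length 0, 2 of length 1, 1 of length 2. Total 4.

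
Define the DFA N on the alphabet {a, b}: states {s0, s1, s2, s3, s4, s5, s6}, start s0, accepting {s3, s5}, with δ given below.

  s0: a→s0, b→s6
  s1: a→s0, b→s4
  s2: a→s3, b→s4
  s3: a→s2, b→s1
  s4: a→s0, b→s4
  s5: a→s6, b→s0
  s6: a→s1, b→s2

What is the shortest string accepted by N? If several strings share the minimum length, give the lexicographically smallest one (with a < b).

A breadth-first search from s0 reaches an accepting state first via the path s0 → s6 → s2 → s3 on input bba.
No string of length < 3 is accepted (BFS exhausts all shorter strings without reaching an accepting state), and bba is the lexicographically least accepting string of length 3.

bba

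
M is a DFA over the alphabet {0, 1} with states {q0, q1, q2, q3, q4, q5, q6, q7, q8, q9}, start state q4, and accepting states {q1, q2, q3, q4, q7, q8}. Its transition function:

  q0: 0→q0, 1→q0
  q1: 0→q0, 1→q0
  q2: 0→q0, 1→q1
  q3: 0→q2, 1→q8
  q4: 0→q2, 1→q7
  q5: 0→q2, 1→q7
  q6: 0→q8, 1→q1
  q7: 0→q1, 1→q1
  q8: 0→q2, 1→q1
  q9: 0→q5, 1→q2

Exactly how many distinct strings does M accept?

The useful subgraph on states {q1, q2, q4, q7} is acyclic, so L(M) is finite; the longest accepting path visits 3 useful states, giving maximum string length 2.
Counting accepting paths from q4 by length: 1 of length 0, 2 of length 1, 3 of length 2. Total 6.

6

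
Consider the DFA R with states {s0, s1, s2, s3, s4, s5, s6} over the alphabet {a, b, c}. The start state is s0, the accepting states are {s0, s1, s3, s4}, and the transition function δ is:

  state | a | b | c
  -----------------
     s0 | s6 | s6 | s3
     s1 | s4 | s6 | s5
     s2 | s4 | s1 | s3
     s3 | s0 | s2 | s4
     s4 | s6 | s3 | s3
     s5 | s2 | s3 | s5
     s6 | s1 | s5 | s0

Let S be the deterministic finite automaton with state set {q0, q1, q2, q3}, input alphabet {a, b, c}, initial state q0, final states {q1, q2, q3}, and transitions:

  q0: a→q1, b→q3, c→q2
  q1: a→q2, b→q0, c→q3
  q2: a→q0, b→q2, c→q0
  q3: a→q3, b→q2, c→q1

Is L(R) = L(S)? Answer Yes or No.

No

The empty string ε is accepted by R but rejected by S.
So L(R) ≠ L(S).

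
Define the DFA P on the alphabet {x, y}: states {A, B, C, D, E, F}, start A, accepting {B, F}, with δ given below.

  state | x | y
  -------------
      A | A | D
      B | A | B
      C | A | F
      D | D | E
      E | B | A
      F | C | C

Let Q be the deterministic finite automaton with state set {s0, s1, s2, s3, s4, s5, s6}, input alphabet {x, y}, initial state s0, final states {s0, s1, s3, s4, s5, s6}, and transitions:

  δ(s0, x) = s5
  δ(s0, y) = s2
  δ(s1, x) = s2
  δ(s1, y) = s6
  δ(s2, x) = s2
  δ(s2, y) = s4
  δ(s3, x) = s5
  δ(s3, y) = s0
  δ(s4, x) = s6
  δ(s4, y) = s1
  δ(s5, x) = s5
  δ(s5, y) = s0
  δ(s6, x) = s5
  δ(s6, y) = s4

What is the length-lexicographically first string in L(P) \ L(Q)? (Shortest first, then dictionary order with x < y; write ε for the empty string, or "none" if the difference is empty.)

The string xyyx is accepted by P but not by Q.
No shorter string lies in the difference, and xyyx is the lexicographically first length-4 string in L(P) \ L(Q).

xyyx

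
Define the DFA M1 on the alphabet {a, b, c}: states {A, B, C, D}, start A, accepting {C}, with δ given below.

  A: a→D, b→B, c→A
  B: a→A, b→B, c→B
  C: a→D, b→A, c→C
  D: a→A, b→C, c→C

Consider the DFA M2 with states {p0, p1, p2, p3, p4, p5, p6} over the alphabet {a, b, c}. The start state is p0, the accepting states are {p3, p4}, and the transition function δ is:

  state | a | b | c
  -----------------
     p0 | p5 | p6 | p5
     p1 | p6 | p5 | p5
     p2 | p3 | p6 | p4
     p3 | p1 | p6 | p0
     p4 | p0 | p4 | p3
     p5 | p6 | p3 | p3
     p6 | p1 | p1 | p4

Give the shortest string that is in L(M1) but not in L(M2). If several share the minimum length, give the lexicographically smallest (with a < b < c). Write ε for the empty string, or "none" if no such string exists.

The string abc is accepted by M1 but not by M2.
No shorter string lies in the difference, and abc is the lexicographically first length-3 string in L(M1) \ L(M2).

abc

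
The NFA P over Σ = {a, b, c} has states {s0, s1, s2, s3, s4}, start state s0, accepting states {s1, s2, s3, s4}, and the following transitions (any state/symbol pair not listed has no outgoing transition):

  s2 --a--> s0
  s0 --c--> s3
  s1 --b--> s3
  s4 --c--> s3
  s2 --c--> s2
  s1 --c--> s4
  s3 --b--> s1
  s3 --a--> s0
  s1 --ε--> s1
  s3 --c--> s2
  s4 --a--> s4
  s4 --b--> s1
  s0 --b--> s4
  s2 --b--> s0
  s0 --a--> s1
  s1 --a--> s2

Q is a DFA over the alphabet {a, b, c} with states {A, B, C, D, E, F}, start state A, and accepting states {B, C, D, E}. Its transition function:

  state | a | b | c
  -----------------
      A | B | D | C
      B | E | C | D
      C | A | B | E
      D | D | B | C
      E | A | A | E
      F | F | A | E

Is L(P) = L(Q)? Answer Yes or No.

Yes

Exploring the product automaton P × Q from the start pair (s0, A), following both machines on each input symbol, reaches 5 state pairs: (s0, A), (s1, B), (s4, D), (s3, C), (s2, E).
P accepts in {s1, s2, s3, s4} and Q accepts in {B, C, D, E}. In every reachable pair the two components are either both accepting — (s1, B), (s4, D), (s3, C), (s2, E) — or both non-accepting, so no string is accepted by exactly one of the machines: L(P) \ L(Q) and L(Q) \ L(P) are both empty.
Hence every string is accepted by P iff it is accepted by Q, and the two languages coincide.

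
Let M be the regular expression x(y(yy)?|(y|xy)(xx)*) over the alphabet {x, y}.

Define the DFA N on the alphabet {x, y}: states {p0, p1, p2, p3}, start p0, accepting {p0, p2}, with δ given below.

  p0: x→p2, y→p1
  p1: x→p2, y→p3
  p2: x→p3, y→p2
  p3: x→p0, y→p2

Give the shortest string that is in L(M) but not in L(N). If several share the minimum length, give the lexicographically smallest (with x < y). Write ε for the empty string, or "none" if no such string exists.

The string xyxxxx is accepted by M but not by N.
No shorter string lies in the difference, and xyxxxx is the lexicographically first length-6 string in L(M) \ L(N).

xyxxxx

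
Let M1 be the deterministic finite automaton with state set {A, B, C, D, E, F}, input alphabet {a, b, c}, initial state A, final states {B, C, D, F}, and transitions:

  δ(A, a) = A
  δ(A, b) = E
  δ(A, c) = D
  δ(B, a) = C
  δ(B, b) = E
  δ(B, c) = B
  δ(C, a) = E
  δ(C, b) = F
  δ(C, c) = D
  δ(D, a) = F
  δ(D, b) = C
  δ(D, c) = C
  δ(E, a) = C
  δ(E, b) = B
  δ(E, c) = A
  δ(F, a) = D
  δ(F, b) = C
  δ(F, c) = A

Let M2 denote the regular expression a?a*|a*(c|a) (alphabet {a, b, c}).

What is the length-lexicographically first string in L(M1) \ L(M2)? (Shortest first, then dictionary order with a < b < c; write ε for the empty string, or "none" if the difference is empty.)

ba

The string ba is accepted by M1 but not by M2.
No shorter string lies in the difference, and ba is the lexicographically first length-2 string in L(M1) \ L(M2).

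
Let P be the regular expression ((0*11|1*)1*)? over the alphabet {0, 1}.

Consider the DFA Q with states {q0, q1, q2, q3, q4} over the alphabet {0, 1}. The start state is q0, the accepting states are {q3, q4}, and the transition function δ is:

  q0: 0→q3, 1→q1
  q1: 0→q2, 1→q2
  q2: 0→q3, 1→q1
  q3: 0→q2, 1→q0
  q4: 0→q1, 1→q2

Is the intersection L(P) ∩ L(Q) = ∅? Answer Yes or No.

Yes

Converting the expression P to a DFA (subset construction, then merging equivalent states) gives the minimal DFA with states {p0, p1, p2, p3, p4}, start state p0, accepting states {p0, p2} and transitions p0: 0→p1, 1→p2; p1: 0→p1, 1→p3; p2: 0→p4, 1→p2; p3: 0→p4, 1→p2; p4: 0→p4, 1→p4.
Exploring the product automaton P × Q from the start pair (p0, q0), following both machines on each input symbol, reaches 11 state pairs: (p0, q0), (p1, q3), (p2, q1), (p1, q2), (p3, q0), (p4, q2), (p2, q2), (p3, q1), (p4, q3), (p4, q1), (p4, q0).
P accepts in {p0, p2} and Q accepts in {q3, q4}; no reachable pair has both components accepting, so no string drives both machines to acceptance simultaneously and L(P) ∩ L(Q) = ∅.
So no string is accepted by both, and the intersection is empty.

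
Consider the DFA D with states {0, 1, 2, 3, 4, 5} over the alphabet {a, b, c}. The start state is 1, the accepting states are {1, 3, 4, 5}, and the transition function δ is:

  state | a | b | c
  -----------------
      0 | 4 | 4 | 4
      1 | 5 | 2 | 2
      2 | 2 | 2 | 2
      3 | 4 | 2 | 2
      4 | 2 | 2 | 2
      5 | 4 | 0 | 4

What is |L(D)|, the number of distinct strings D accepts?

The useful subgraph on states {0, 1, 4, 5} is acyclic, so L(D) is finite; the longest accepting path visits 4 useful states, giving maximum string length 3.
Counting accepting paths from 1 by length: 1 of length 0, 1 of length 1, 2 of length 2, 3 of length 3. Total 7.

7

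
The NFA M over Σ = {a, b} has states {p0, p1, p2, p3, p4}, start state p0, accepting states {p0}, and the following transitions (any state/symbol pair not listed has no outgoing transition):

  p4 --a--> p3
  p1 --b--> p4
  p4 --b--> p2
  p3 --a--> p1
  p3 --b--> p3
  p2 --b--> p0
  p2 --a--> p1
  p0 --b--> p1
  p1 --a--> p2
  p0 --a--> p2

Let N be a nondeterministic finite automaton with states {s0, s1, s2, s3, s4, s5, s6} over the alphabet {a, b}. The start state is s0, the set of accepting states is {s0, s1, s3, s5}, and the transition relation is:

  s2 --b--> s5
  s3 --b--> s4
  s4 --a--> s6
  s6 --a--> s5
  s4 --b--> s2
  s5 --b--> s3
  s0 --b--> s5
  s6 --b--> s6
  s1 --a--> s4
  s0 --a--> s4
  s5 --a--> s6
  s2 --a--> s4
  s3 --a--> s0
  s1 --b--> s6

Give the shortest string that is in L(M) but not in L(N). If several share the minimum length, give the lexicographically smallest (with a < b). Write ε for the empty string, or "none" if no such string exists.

ab

The string ab is accepted by M but not by N.
No shorter string lies in the difference, and ab is the lexicographically first length-2 string in L(M) \ L(N).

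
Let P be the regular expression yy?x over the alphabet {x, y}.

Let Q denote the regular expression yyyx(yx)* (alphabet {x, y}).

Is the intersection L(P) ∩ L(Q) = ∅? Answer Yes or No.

Yes

Converting the expression P to a DFA (subset construction, then merging equivalent states) gives the minimal DFA with states {p0, p1, p2, p3, p4}, start state p0, accepting states {p3} and transitions p0: x→p1, y→p2; p1: x→p1, y→p1; p2: x→p3, y→p4; p3: x→p1, y→p1; p4: x→p3, y→p1.
Converting the expression Q to a DFA (subset construction, then merging equivalent states) gives the minimal DFA with states {q0, q1, q2, q3, q4, q5}, start state q0, accepting states {q5} and transitions q0: x→q1, y→q2; q1: x→q1, y→q1; q2: x→q1, y→q3; q3: x→q1, y→q4; q4: x→q5, y→q1; q5: x→q1, y→q4.
Exploring the product automaton P × Q from the start pair (p0, q0), following both machines on each input symbol, reaches 7 state pairs: (p0, q0), (p1, q1), (p2, q2), (p3, q1), (p4, q3), (p1, q4), (p1, q5).
P accepts in {p3} and Q accepts in {q5}; no reachable pair has both components accepting, so no string drives both machines to acceptance simultaneously and L(P) ∩ L(Q) = ∅.
So no string is accepted by both, and the intersection is empty.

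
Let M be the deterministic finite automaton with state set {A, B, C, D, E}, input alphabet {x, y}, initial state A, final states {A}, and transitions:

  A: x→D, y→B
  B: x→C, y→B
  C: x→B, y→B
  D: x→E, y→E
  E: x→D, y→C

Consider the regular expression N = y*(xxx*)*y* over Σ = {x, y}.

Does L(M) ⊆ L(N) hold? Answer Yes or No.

Converting the expression N to a DFA (subset construction, then merging equivalent states) gives the minimal DFA with states {n0, n1, n2, n3, n4}, start state n0, accepting states {n0, n2, n4} and transitions n0: x→n1, y→n0; n1: x→n2, y→n3; n2: x→n2, y→n4; n3: x→n3, y→n3; n4: x→n3, y→n4.
Exploring the product automaton M × N from the start pair (A, n0), following both machines on each input symbol, reaches 15 state pairs: (A, n0), (D, n1), (B, n0), (E, n2), (E, n3), (C, n1), (D, n2), (C, n4), (D, n3), (C, n3), (B, n2), (B, n3), (E, n4), (B, n4), (C, n2).
M accepts in {A} and N accepts in {n0, n2, n4}. The reachable pairs whose M-component is accepting are (A, n0); in each of them the N-component is accepting too, so the product for L(M) \ L(N) (M-component accepting, N-component rejecting) has no reachable accepting pair and the difference is empty.
Hence every string in L(M) is also in L(N).

Yes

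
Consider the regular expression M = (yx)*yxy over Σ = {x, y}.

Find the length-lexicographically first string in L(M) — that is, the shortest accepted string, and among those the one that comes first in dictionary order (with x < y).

By inspection of the expression, no string of length less than 3 matches, and yxy is the lexicographically first match of length 3.

yxy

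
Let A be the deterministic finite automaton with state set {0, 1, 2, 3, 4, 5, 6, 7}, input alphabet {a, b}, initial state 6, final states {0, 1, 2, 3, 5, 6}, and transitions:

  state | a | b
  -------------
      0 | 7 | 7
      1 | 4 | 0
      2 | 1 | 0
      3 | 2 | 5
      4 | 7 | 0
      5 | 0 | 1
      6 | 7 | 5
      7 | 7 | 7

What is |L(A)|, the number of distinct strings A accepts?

The useful subgraph on states {0, 1, 4, 5, 6} is acyclic, so L(A) is finite; the longest accepting path visits 5 useful states, giving maximum string length 4.
Counting accepting paths from 6 by length: 1 of length 0, 1 of length 1, 2 of length 2, 1 of length 3, 1 of length 4. Total 6.

6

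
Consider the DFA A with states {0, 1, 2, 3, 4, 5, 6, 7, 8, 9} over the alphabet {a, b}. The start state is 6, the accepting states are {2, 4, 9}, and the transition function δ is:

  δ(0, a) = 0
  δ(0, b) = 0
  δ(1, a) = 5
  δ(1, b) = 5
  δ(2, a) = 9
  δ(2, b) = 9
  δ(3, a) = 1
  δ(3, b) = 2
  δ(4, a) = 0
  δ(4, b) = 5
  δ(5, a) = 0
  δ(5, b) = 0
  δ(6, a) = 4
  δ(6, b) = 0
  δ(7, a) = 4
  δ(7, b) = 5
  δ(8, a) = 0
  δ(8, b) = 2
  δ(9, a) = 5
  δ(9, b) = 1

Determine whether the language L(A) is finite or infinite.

finite

The useful states (reachable from 6 and able to reach an accepting state) are {4, 6}.
Restricted to these states the transition graph has no cycle, so every accepting path has bounded length and L is finite.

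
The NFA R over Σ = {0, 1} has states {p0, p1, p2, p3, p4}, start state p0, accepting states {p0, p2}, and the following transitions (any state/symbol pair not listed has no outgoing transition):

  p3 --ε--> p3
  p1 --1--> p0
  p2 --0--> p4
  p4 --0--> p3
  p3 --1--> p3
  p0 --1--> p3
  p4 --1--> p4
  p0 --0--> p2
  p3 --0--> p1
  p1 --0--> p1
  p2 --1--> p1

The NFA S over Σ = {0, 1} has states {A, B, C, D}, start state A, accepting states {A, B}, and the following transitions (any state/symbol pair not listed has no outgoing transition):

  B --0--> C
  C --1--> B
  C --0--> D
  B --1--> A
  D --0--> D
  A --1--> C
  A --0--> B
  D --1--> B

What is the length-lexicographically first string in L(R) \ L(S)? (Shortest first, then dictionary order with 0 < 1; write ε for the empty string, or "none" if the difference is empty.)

011

The string 011 is accepted by R but not by S.
No shorter string lies in the difference, and 011 is the lexicographically first length-3 string in L(R) \ L(S).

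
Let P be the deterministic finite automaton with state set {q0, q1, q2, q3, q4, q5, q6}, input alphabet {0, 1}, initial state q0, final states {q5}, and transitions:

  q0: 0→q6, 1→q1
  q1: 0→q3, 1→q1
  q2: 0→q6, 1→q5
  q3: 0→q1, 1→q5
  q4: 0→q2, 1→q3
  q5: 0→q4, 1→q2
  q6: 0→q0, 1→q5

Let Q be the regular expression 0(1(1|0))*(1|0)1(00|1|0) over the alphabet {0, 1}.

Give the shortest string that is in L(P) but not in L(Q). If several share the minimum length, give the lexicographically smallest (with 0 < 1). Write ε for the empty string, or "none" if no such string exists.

01

The string 01 is accepted by P but not by Q.
No shorter string lies in the difference, and 01 is the lexicographically first length-2 string in L(P) \ L(Q).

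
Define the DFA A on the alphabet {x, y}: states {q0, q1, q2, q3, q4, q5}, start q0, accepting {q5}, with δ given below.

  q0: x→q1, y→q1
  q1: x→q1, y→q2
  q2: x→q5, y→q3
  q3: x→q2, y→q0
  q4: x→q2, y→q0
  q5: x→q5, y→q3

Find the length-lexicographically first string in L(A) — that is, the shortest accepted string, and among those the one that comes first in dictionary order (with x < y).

A breadth-first search from q0 reaches an accepting state first via the path q0 → q1 → q2 → q5 on input xyx.
No string of length < 3 is accepted (BFS exhausts all shorter strings without reaching an accepting state), and xyx is the lexicographically least accepting string of length 3.

xyx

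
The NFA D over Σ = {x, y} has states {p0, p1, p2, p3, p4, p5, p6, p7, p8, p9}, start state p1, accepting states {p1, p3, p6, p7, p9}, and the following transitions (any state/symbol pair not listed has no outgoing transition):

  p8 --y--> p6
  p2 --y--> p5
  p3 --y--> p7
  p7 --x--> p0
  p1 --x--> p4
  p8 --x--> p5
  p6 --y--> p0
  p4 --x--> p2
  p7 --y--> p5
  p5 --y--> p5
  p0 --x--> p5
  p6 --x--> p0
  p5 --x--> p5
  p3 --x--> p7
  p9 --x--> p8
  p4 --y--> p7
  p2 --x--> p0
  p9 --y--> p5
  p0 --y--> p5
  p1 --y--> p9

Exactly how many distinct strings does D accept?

The useful subgraph on states {p1, p4, p6, p7, p8, p9} is acyclic, so L(D) is finite; the longest accepting path visits 4 useful states, giving maximum string length 3.
Counting accepting paths from p1 by length: 1 of length 0, 1 of length 1, 1 of length 2, 1 of length 3. Total 4.

4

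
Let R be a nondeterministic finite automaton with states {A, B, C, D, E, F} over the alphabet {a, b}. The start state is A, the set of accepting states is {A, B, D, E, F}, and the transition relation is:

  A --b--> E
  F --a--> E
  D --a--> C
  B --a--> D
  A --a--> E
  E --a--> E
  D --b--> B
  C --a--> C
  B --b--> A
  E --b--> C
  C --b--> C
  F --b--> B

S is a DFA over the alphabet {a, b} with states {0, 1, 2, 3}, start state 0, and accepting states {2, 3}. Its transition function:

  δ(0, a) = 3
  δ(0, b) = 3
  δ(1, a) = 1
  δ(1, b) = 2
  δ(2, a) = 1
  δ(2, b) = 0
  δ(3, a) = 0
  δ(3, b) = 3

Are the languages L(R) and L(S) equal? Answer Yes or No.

The empty string ε is accepted by R but rejected by S.
So L(R) ≠ L(S).

No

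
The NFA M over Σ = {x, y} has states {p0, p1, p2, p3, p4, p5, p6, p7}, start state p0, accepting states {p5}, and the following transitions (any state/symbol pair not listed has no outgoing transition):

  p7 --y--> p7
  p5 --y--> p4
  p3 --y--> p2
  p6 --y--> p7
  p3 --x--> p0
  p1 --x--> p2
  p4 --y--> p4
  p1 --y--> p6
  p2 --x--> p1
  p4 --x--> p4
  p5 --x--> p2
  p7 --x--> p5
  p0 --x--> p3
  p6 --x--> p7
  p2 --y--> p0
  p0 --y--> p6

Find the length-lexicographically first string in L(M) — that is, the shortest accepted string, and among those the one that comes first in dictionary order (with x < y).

A breadth-first search from p0 reaches an accepting state first via the path p0 → p6 → p7 → p5 on input yxx.
No string of length < 3 is accepted (BFS exhausts all shorter strings without reaching an accepting state), and yxx is the lexicographically least accepting string of length 3.

yxx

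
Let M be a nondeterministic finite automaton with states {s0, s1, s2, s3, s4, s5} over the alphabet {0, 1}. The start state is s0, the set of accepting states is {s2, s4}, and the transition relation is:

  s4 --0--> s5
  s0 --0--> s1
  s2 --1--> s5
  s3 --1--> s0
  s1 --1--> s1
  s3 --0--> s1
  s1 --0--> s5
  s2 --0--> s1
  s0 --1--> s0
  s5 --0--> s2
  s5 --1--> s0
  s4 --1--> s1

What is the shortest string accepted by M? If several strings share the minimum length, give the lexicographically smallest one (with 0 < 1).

A breadth-first search from s0 reaches an accepting state first via the path s0 → s1 → s5 → s2 on input 000.
No string of length < 3 is accepted (BFS exhausts all shorter strings without reaching an accepting state), and 000 is the lexicographically least accepting string of length 3.

000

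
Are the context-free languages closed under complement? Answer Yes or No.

No

CFLs are closed under union, so if they were also closed under complement they would be closed under intersection by De Morgan (L₁ ∩ L₂ is the complement of the union of the complements). But {aⁿbⁿcᵐ} ∩ {aᵐbⁿcⁿ} = {aⁿbⁿcⁿ} is not context-free although both operands are.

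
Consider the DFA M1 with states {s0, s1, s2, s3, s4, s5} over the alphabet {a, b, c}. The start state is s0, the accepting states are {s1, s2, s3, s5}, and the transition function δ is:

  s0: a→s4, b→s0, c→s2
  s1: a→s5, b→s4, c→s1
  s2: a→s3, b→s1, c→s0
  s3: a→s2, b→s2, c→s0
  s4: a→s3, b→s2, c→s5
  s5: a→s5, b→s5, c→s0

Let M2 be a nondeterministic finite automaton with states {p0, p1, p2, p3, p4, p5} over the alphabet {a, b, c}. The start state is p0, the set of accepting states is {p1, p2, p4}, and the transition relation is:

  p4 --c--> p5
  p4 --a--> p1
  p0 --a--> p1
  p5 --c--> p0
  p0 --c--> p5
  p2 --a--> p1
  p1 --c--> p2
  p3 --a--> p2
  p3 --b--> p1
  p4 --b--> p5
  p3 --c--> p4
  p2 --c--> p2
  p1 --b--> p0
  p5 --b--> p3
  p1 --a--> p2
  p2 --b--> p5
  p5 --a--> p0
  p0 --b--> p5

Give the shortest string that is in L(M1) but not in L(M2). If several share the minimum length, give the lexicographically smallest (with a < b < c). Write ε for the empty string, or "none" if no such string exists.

c

The string c is accepted by M1 but not by M2.
No shorter string lies in the difference, and c is the lexicographically first length-1 string in L(M1) \ L(M2).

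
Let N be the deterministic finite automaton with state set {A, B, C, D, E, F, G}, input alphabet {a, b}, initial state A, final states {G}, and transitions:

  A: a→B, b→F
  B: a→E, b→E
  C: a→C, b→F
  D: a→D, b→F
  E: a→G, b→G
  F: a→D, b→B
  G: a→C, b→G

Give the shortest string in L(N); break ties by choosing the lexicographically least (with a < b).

A breadth-first search from A reaches an accepting state first via the path A → B → E → G on input aaa.
No string of length < 3 is accepted (BFS exhausts all shorter strings without reaching an accepting state), and aaa is the lexicographically least accepting string of length 3.

aaa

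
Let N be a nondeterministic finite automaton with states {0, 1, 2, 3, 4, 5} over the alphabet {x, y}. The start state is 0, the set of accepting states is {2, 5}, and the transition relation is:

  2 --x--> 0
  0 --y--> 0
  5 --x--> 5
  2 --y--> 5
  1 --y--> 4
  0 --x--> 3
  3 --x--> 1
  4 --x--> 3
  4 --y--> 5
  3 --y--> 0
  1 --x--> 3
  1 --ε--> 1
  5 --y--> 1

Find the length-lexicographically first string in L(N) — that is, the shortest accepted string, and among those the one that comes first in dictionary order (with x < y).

A breadth-first search from 0 reaches an accepting state first via the path 0 → 3 → 1 → 4 → 5 on input xxyy.
No string of length < 4 is accepted (BFS exhausts all shorter strings without reaching an accepting state), and xxyy is the lexicographically least accepting string of length 4.

xxyy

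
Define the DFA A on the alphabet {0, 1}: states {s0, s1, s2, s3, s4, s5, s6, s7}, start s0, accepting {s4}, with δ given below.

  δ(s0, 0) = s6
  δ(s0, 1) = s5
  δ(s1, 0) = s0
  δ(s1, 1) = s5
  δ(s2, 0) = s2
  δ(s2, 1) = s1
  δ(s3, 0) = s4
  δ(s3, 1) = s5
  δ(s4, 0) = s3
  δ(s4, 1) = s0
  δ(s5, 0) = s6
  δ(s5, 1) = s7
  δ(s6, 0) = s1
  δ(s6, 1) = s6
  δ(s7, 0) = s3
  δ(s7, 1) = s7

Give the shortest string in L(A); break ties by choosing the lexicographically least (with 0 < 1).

1100

A breadth-first search from s0 reaches an accepting state first via the path s0 → s5 → s7 → s3 → s4 on input 1100.
No string of length < 4 is accepted (BFS exhausts all shorter strings without reaching an accepting state), and 1100 is the lexicographically least accepting string of length 4.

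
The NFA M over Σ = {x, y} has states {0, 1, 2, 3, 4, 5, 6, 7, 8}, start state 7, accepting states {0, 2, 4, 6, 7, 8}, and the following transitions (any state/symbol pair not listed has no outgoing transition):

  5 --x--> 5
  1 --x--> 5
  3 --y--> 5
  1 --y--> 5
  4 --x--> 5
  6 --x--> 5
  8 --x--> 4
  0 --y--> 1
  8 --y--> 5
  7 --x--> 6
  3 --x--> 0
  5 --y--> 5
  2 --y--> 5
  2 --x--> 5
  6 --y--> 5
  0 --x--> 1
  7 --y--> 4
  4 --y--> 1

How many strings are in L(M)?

3

The useful subgraph on states {4, 6, 7} is acyclic, so L(M) is finite; the longest accepting path visits 2 useful states, giving maximum string length 1.
Counting accepting paths from 7 by length: 1 of length 0, 2 of length 1. Total 3.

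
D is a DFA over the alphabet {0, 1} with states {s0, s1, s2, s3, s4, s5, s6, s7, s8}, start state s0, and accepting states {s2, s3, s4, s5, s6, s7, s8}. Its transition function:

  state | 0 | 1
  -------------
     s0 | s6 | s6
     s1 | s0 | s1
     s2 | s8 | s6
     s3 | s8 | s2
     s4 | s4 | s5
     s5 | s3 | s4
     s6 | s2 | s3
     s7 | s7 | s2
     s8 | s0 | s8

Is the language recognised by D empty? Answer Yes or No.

The string 0 is accepted: the run s0 → s6 ends in the accepting state s6.
Since at least one string is accepted, L(D) is not empty.

No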